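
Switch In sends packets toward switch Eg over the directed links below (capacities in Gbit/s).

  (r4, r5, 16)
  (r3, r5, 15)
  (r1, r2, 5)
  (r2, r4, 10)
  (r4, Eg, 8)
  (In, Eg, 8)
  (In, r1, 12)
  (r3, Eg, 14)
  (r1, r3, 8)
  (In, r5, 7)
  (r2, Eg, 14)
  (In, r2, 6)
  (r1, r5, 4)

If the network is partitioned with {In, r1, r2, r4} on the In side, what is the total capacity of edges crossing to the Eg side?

65

Edges leaving {In, r1, r2, r4}: In→r5 (7), In→Eg (8), r1→r3 (8), r1→r5 (4), r2→Eg (14), r4→r5 (16), r4→Eg (8).
Cut capacity = 7 + 8 + 8 + 4 + 14 + 16 + 8 = 65.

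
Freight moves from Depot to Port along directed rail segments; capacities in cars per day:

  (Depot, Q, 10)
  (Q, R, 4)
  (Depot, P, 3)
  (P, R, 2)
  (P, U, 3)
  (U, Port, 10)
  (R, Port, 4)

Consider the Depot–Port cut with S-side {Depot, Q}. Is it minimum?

Given cut capacity: 3 + 4 = 7.
Augment Depot→P→R→Port: bottleneck 2, flow now 2.
Augment Depot→P→U→Port: bottleneck 1, flow now 3.
Augment Depot→Q→R→Port: bottleneck 2, flow now 5.
Augment Depot→Q→R→P→U→Port: bottleneck 2, flow now 7. (uses reverse residual edge)
No augmenting path remains; maximum flow = 7.
Cut capacity 7 equals the max flow, so it is a minimum cut.

Yes — it is a minimum cut (capacity 7).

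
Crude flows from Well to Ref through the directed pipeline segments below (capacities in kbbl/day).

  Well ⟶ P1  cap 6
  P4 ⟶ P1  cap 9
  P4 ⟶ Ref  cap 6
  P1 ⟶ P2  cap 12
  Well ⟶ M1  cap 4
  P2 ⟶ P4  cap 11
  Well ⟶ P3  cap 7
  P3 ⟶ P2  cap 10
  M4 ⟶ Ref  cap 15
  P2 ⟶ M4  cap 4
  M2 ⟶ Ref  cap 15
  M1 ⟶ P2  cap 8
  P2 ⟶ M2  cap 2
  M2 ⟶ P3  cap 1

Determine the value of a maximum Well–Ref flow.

12

Augment Well→P3→P2→P4→Ref: bottleneck 6, flow now 6.
Augment Well→P3→P2→M4→Ref: bottleneck 1, flow now 7.
Augment Well→M1→P2→M4→Ref: bottleneck 3, flow now 10.
Augment Well→M1→P2→M2→Ref: bottleneck 1, flow now 11.
Augment Well→P1→P2→M2→Ref: bottleneck 1, flow now 12.
No augmenting path remains; maximum flow = 12.
In the residual graph, reachable from Well: {Well, P3, M1, P1, P2, P4}.
Min-cut edges: P2→M4 (4), P2→M2 (2), P4→Ref (6); capacity 4 + 2 + 6 = 12.
This cut is saturated, so no flow can exceed 12.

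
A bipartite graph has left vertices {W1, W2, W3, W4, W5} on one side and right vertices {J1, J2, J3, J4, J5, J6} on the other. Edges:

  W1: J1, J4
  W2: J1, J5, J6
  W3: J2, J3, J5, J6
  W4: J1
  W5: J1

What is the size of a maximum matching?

4

Unit-capacity flow: source→left, listed edges, right→sink; max matching = max flow.
Augmenting path W1→J1 (+1); matched 1.
Augmenting path W2→J5 (+1); matched 2.
Augmenting path W3→J2 (+1); matched 3.
Augmenting path W4→J1→W1→J4 (+1); matched 4.
No augmenting path remains; maximum matching = 4.
König certificate: {W1, W2, W3, J1} is a vertex cover of size 4 (every listed pair touches it), so no matching can be larger.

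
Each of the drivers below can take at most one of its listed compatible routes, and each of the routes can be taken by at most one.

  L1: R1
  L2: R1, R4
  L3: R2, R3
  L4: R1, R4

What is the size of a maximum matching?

Unit-capacity flow: source→left, listed edges, right→sink; max matching = max flow.
Augmenting path L1→R1 (+1); matched 1.
Augmenting path L2→R4 (+1); matched 2.
Augmenting path L3→R2 (+1); matched 3.
No augmenting path remains; maximum matching = 3.
König certificate: {L3, R1, R4} is a vertex cover of size 3 (every listed pair touches it), so no matching can be larger.

3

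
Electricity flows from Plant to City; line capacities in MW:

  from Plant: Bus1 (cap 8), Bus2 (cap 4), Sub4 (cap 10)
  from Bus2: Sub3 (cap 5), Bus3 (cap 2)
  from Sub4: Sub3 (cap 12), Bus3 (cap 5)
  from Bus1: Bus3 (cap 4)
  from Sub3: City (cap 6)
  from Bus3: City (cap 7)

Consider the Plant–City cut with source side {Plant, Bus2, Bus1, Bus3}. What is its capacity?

Edges leaving {Plant, Bus2, Bus1, Bus3}: Plant→Sub4 (10), Bus2→Sub3 (5), Bus3→City (7).
Cut capacity = 10 + 5 + 7 = 22.

22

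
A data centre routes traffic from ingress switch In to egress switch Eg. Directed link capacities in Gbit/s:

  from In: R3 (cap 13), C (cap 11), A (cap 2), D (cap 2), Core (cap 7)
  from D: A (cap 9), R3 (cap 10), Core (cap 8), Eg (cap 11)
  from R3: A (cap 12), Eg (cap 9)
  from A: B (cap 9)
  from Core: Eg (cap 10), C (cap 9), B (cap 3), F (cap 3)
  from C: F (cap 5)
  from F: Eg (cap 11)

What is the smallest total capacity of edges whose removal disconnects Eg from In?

23

Augment In→D→Eg: bottleneck 2, flow now 2.
Augment In→R3→Eg: bottleneck 9, flow now 11.
Augment In→Core→Eg: bottleneck 7, flow now 18.
Augment In→C→F→Eg: bottleneck 5, flow now 23.
No augmenting path remains; maximum flow = 23.
By max-flow min-cut, the minimum cut capacity equals the max flow.
In the residual graph, reachable from In: {In, R3, A, C, B}.
Min-cut edges: In→D (2), In→Core (7), R3→Eg (9), C→F (5); capacity 2 + 7 + 9 + 5 = 23.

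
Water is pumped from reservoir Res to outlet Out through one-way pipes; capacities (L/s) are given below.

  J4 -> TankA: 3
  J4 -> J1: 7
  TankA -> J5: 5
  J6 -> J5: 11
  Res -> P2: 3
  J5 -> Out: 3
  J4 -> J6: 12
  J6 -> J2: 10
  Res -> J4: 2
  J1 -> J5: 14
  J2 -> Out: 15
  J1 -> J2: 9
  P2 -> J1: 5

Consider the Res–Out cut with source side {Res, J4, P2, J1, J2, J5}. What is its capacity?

Edges leaving {Res, J4, P2, J1, J2, J5}: J4→J6 (12), J4→TankA (3), J2→Out (15), J5→Out (3).
Cut capacity = 12 + 3 + 15 + 3 = 33.

33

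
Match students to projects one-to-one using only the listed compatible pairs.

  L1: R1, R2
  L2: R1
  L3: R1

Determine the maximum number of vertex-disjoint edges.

2

Unit-capacity flow: source→left, listed edges, right→sink; max matching = max flow.
Augmenting path L1→R1 (+1); matched 1.
Augmenting path L2→R1→L1→R2 (+1); matched 2.
No augmenting path remains; maximum matching = 2.
König certificate: {L1, R1} is a vertex cover of size 2 (every listed pair touches it), so no matching can be larger.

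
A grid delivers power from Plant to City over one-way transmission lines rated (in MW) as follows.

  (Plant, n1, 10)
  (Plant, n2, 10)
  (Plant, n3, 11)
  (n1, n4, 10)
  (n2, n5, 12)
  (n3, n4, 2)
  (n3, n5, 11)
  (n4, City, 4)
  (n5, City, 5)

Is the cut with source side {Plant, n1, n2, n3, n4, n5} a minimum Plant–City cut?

Given cut capacity: 4 + 5 = 9.
Augment Plant→n1→n4→City: bottleneck 4, flow now 4.
Augment Plant→n2→n5→City: bottleneck 5, flow now 9.
No augmenting path remains; maximum flow = 9.
Cut capacity 9 equals the max flow, so it is a minimum cut.

Yes — it is a minimum cut (capacity 9).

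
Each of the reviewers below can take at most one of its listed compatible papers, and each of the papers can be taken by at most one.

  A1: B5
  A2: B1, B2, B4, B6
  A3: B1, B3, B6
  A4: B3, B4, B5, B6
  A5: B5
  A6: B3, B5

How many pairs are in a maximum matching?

Unit-capacity flow: source→left, listed edges, right→sink; max matching = max flow.
Augmenting path A1→B5 (+1); matched 1.
Augmenting path A2→B1 (+1); matched 2.
Augmenting path A3→B3 (+1); matched 3.
Augmenting path A4→B4 (+1); matched 4.
Augmenting path A6→B3→A3→B6 (+1); matched 5.
No augmenting path remains; maximum matching = 5.
König certificate: {A2, A3, A4, A6, B5} is a vertex cover of size 5 (every listed pair touches it), so no matching can be larger.

5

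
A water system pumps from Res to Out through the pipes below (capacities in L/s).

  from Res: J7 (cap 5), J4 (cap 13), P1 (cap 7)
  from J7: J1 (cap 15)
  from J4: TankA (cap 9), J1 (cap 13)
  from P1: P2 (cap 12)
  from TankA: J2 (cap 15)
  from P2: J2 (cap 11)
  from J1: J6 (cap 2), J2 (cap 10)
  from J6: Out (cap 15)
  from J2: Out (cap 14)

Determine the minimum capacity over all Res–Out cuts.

16

Augment Res→J7→J1→J6→Out: bottleneck 2, flow now 2.
Augment Res→J7→J1→J2→Out: bottleneck 3, flow now 5.
Augment Res→J4→TankA→J2→Out: bottleneck 9, flow now 14.
Augment Res→J4→J1→J2→Out: bottleneck 2, flow now 16.
No augmenting path remains; maximum flow = 16.
By max-flow min-cut, the minimum cut capacity equals the max flow.
In the residual graph, reachable from Res: {Res, J7, J4, P1, TankA, P2, J1, J2}.
Min-cut edges: J1→J6 (2), J2→Out (14); capacity 2 + 14 = 16.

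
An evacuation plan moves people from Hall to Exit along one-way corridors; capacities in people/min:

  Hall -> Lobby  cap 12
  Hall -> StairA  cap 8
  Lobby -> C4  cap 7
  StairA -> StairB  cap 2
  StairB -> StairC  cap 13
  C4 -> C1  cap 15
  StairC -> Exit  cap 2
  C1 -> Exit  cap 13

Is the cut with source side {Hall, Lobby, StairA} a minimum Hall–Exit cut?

Given cut capacity: 7 + 2 = 9.
Augment Hall→Lobby→C4→C1→Exit: bottleneck 7, flow now 7.
Augment Hall→StairA→StairB→StairC→Exit: bottleneck 2, flow now 9.
No augmenting path remains; maximum flow = 9.
Cut capacity 9 equals the max flow, so it is a minimum cut.

Yes — it is a minimum cut (capacity 9).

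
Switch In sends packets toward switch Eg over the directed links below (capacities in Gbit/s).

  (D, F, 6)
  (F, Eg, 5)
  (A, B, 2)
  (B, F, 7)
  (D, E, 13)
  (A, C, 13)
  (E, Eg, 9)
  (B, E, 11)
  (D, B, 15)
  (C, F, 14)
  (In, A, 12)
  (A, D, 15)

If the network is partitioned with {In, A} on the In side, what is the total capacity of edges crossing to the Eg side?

30

Edges leaving {In, A}: A→B (2), A→C (13), A→D (15).
Cut capacity = 2 + 13 + 15 = 30.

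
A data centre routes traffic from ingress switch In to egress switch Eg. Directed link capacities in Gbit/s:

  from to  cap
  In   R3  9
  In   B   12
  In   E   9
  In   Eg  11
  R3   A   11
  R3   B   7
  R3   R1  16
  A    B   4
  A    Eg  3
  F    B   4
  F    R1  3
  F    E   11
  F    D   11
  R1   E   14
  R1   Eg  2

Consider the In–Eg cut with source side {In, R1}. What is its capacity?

57

Edges leaving {In, R1}: In→R3 (9), In→B (12), In→E (9), In→Eg (11), R1→E (14), R1→Eg (2).
Cut capacity = 9 + 12 + 9 + 11 + 14 + 2 = 57.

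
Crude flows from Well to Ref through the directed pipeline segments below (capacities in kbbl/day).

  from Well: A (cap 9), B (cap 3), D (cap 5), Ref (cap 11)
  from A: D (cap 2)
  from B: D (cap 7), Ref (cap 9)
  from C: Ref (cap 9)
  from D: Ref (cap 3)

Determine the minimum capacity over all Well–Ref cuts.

17

Augment Well→Ref: bottleneck 11, flow now 11.
Augment Well→B→Ref: bottleneck 3, flow now 14.
Augment Well→D→Ref: bottleneck 3, flow now 17.
No augmenting path remains; maximum flow = 17.
By max-flow min-cut, the minimum cut capacity equals the max flow.
In the residual graph, reachable from Well: {Well, A, D}.
Min-cut edges: Well→B (3), Well→Ref (11), D→Ref (3); capacity 3 + 11 + 3 = 17.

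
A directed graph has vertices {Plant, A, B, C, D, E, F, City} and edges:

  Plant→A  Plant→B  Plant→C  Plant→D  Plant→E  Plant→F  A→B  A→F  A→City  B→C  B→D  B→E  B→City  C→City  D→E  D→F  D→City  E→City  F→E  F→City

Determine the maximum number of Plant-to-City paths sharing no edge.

Assign every edge capacity 1; by Menger, the answer equals the max flow.
Path Plant→A→City (+1); total 1.
Path Plant→B→City (+1); total 2.
Path Plant→C→City (+1); total 3.
Path Plant→D→City (+1); total 4.
Path Plant→E→City (+1); total 5.
Path Plant→F→City (+1); total 6.
No residual Plant→City path; max flow = 6.
Certifying cut of size 6: {Plant→A, Plant→B, Plant→C, Plant→D, Plant→E, Plant→F}.

6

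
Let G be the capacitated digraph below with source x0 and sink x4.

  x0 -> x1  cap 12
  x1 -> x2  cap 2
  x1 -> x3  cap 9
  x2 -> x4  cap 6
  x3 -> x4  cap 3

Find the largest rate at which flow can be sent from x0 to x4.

5

Augment x0→x1→x2→x4: bottleneck 2, flow now 2.
Augment x0→x1→x3→x4: bottleneck 3, flow now 5.
No augmenting path remains; maximum flow = 5.
In the residual graph, reachable from x0: {x0, x1, x3}.
Min-cut edges: x1→x2 (2), x3→x4 (3); capacity 2 + 3 = 5.
This cut is saturated, so no flow can exceed 5.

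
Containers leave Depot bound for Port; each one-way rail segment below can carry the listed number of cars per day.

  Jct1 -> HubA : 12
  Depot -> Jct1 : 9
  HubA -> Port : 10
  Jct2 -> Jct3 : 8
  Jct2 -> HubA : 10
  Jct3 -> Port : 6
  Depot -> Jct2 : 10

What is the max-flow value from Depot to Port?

16

Augment Depot→Jct2→Jct3→Port: bottleneck 6, flow now 6.
Augment Depot→Jct2→HubA→Port: bottleneck 4, flow now 10.
Augment Depot→Jct1→HubA→Port: bottleneck 6, flow now 16.
No augmenting path remains; maximum flow = 16.
In the residual graph, reachable from Depot: {Depot, Jct2, Jct1, Jct3, HubA}.
Min-cut edges: Jct3→Port (6), HubA→Port (10); capacity 6 + 10 = 16.
This cut is saturated, so no flow can exceed 16.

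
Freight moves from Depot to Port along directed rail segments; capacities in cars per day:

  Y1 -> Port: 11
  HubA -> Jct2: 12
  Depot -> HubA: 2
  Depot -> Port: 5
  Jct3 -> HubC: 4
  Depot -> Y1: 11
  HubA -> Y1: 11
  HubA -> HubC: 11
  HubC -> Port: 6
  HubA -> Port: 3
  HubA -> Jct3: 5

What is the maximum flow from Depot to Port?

Augment Depot→Port: bottleneck 5, flow now 5.
Augment Depot→HubA→Port: bottleneck 2, flow now 7.
Augment Depot→Y1→Port: bottleneck 11, flow now 18.
No augmenting path remains; maximum flow = 18.
In the residual graph, reachable from Depot: {Depot}.
Min-cut edges: Depot→HubA (2), Depot→Y1 (11), Depot→Port (5); capacity 2 + 11 + 5 = 18.
This cut is saturated, so no flow can exceed 18.

18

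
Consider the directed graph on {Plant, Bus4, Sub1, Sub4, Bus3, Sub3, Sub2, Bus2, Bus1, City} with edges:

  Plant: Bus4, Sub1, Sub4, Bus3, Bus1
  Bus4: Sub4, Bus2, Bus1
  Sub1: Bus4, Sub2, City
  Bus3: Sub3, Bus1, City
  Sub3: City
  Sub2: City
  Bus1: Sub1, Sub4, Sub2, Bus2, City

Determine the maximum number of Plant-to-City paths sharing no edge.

4

Assign every edge capacity 1; by Menger, the answer equals the max flow.
Path Plant→Sub1→City (+1); total 1.
Path Plant→Bus3→City (+1); total 2.
Path Plant→Bus1→City (+1); total 3.
Path Plant→Bus4→Bus1→Sub2→City (+1); total 4.
No residual Plant→City path; max flow = 4.
Certifying cut of size 4: {Plant→Bus1, Plant→Bus3, Plant→Bus4, Plant→Sub1}.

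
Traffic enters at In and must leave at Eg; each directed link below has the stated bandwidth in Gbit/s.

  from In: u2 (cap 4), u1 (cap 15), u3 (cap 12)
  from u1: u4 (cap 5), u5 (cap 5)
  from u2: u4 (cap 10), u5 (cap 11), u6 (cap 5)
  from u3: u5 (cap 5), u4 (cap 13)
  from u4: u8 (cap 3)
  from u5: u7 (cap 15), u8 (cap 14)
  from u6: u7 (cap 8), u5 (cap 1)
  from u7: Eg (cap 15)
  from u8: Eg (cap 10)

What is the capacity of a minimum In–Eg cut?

17

Augment In→u1→u4→u8→Eg: bottleneck 3, flow now 3.
Augment In→u1→u5→u7→Eg: bottleneck 5, flow now 8.
Augment In→u2→u5→u7→Eg: bottleneck 4, flow now 12.
Augment In→u3→u5→u7→Eg: bottleneck 5, flow now 17.
No augmenting path remains; maximum flow = 17.
By max-flow min-cut, the minimum cut capacity equals the max flow.
In the residual graph, reachable from In: {In, u1, u3, u4}.
Min-cut edges: In→u2 (4), u1→u5 (5), u3→u5 (5), u4→u8 (3); capacity 4 + 5 + 5 + 3 = 17.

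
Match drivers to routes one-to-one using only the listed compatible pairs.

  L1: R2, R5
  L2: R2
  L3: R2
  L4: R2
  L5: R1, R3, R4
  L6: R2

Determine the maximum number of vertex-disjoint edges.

Unit-capacity flow: source→left, listed edges, right→sink; max matching = max flow.
Augmenting path L1→R2 (+1); matched 1.
Augmenting path L5→R1 (+1); matched 2.
Augmenting path L2→R2→L1→R5 (+1); matched 3.
No augmenting path remains; maximum matching = 3.
König certificate: {L1, L5, R2} is a vertex cover of size 3 (every listed pair touches it), so no matching can be larger.

3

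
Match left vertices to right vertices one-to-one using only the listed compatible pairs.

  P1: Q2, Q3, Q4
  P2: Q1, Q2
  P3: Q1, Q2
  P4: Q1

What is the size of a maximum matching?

Unit-capacity flow: source→left, listed edges, right→sink; max matching = max flow.
Augmenting path P1→Q2 (+1); matched 1.
Augmenting path P2→Q1 (+1); matched 2.
Augmenting path P3→Q2→P1→Q3 (+1); matched 3.
No augmenting path remains; maximum matching = 3.
König certificate: {P1, Q1, Q2} is a vertex cover of size 3 (every listed pair touches it), so no matching can be larger.

3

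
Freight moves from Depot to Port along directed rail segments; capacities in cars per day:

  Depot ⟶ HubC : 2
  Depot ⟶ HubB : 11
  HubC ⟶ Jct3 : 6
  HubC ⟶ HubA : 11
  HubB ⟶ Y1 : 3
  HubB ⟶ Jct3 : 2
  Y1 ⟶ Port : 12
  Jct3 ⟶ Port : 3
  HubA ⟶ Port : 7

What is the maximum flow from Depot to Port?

7

Augment Depot→HubC→Jct3→Port: bottleneck 2, flow now 2.
Augment Depot→HubB→Y1→Port: bottleneck 3, flow now 5.
Augment Depot→HubB→Jct3→Port: bottleneck 1, flow now 6.
Augment Depot→HubB→Jct3→HubC→HubA→Port: bottleneck 1, flow now 7. (uses reverse residual edge)
No augmenting path remains; maximum flow = 7.
In the residual graph, reachable from Depot: {Depot, HubB}.
Min-cut edges: Depot→HubC (2), HubB→Y1 (3), HubB→Jct3 (2); capacity 2 + 3 + 2 = 7.
This cut is saturated, so no flow can exceed 7.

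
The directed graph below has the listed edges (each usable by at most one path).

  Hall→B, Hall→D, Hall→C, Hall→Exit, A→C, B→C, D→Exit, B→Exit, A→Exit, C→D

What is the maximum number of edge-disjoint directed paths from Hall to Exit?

3

Assign every edge capacity 1; by Menger, the answer equals the max flow.
Path Hall→Exit (+1); total 1.
Path Hall→B→Exit (+1); total 2.
Path Hall→D→Exit (+1); total 3.
No residual Hall→Exit path; max flow = 3.
Certifying cut of size 3: {D→Exit, Hall→B, Hall→Exit}.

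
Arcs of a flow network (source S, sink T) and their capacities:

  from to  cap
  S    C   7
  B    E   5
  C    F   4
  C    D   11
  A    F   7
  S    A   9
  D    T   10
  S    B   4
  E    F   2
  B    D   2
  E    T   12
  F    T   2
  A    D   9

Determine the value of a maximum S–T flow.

16

Augment S→A→D→T: bottleneck 9, flow now 9.
Augment S→B→D→T: bottleneck 1, flow now 10.
Augment S→B→E→T: bottleneck 3, flow now 13.
Augment S→C→F→T: bottleneck 2, flow now 15.
Augment S→C→D→B→E→T: bottleneck 1, flow now 16. (uses reverse residual edge)
No augmenting path remains; maximum flow = 16.
In the residual graph, reachable from S: {S, A, C, D, F}.
Min-cut edges: S→B (4), D→T (10), F→T (2); capacity 4 + 10 + 2 = 16.
This cut is saturated, so no flow can exceed 16.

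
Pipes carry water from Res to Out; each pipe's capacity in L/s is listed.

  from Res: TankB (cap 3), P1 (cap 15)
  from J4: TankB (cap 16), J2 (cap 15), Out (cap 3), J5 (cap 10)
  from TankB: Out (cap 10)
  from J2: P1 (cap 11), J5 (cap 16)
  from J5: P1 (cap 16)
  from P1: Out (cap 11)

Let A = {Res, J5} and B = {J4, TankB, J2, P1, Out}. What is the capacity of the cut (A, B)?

Edges leaving {Res, J5}: Res→TankB (3), Res→P1 (15), J5→P1 (16).
Cut capacity = 3 + 15 + 16 = 34.

34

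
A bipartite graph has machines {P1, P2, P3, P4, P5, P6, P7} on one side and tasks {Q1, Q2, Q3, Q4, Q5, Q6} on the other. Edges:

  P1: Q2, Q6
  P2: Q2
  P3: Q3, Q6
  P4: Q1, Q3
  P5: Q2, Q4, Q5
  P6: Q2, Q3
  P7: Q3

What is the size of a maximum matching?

Unit-capacity flow: source→left, listed edges, right→sink; max matching = max flow.
Augmenting path P1→Q2 (+1); matched 1.
Augmenting path P3→Q3 (+1); matched 2.
Augmenting path P4→Q1 (+1); matched 3.
Augmenting path P5→Q4 (+1); matched 4.
Augmenting path P2→Q2→P1→Q6 (+1); matched 5.
No augmenting path remains; maximum matching = 5.
König certificate: {P4, P5, Q2, Q3, Q6} is a vertex cover of size 5 (every listed pair touches it), so no matching can be larger.

5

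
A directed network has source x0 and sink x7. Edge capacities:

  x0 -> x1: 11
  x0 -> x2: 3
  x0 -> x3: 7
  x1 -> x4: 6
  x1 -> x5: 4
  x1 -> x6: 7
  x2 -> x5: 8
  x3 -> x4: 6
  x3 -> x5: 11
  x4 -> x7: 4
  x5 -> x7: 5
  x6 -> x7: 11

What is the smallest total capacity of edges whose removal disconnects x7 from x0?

16

Augment x0→x1→x4→x7: bottleneck 4, flow now 4.
Augment x0→x1→x5→x7: bottleneck 4, flow now 8.
Augment x0→x1→x6→x7: bottleneck 3, flow now 11.
Augment x0→x2→x5→x7: bottleneck 1, flow now 12.
Augment x0→x2→x5→x1→x6→x7: bottleneck 2, flow now 14. (uses reverse residual edge)
Augment x0→x3→x4→x1→x6→x7: bottleneck 2, flow now 16. (uses reverse residual edge)
No augmenting path remains; maximum flow = 16.
By max-flow min-cut, the minimum cut capacity equals the max flow.
In the residual graph, reachable from x0: {x0, x1, x2, x3, x4, x5}.
Min-cut edges: x1→x6 (7), x4→x7 (4), x5→x7 (5); capacity 7 + 4 + 5 = 16.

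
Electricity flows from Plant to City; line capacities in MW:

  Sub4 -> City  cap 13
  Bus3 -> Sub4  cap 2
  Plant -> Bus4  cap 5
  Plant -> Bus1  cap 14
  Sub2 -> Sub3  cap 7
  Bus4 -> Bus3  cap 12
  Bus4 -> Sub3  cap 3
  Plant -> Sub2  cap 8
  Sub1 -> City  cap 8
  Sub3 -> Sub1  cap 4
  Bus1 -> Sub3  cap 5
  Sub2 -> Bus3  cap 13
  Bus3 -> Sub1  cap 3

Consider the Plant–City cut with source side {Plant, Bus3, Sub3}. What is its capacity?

36

Edges leaving {Plant, Bus3, Sub3}: Plant→Bus4 (5), Plant→Sub2 (8), Plant→Bus1 (14), Bus3→Sub4 (2), Bus3→Sub1 (3), Sub3→Sub1 (4).
Cut capacity = 5 + 8 + 14 + 2 + 3 + 4 = 36.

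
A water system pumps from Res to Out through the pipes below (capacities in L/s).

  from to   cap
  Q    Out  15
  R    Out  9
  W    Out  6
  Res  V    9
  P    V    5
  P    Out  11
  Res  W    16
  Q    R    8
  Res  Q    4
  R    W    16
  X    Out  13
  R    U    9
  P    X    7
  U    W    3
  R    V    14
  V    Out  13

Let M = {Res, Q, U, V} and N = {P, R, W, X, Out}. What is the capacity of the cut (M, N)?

Edges leaving {Res, Q, U, V}: Res→W (16), Q→R (8), Q→Out (15), U→W (3), V→Out (13).
Cut capacity = 16 + 8 + 15 + 3 + 13 = 55.

55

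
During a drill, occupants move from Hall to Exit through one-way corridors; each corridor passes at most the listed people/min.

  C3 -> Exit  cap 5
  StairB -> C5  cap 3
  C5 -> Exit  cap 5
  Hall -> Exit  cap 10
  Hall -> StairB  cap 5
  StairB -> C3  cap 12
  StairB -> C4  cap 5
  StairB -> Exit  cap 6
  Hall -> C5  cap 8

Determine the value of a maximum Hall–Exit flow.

20

Augment Hall→Exit: bottleneck 10, flow now 10.
Augment Hall→StairB→Exit: bottleneck 5, flow now 15.
Augment Hall→C5→Exit: bottleneck 5, flow now 20.
No augmenting path remains; maximum flow = 20.
In the residual graph, reachable from Hall: {Hall, C5}.
Min-cut edges: Hall→StairB (5), Hall→Exit (10), C5→Exit (5); capacity 5 + 10 + 5 = 20.
This cut is saturated, so no flow can exceed 20.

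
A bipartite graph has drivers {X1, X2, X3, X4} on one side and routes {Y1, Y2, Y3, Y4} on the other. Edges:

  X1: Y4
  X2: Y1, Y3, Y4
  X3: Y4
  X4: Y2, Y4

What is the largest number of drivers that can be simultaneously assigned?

3

Unit-capacity flow: source→left, listed edges, right→sink; max matching = max flow.
Augmenting path X1→Y4 (+1); matched 1.
Augmenting path X2→Y1 (+1); matched 2.
Augmenting path X4→Y2 (+1); matched 3.
No augmenting path remains; maximum matching = 3.
König certificate: {X2, X4, Y4} is a vertex cover of size 3 (every listed pair touches it), so no matching can be larger.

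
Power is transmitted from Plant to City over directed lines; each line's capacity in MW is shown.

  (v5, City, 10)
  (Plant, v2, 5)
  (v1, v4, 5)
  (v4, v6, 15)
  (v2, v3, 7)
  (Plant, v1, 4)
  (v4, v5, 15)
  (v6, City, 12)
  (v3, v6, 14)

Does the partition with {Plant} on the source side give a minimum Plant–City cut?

Given cut capacity: 4 + 5 = 9.
Augment Plant→v1→v4→v5→City: bottleneck 4, flow now 4.
Augment Plant→v2→v3→v6→City: bottleneck 5, flow now 9.
No augmenting path remains; maximum flow = 9.
Cut capacity 9 equals the max flow, so it is a minimum cut.

Yes — it is a minimum cut (capacity 9).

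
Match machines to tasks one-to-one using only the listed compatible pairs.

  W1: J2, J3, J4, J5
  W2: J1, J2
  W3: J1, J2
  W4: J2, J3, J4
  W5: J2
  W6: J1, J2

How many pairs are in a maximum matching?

Unit-capacity flow: source→left, listed edges, right→sink; max matching = max flow.
Augmenting path W1→J2 (+1); matched 1.
Augmenting path W2→J1 (+1); matched 2.
Augmenting path W4→J3 (+1); matched 3.
Augmenting path W3→J2→W1→J4 (+1); matched 4.
No augmenting path remains; maximum matching = 4.
König certificate: {W1, W4, J1, J2} is a vertex cover of size 4 (every listed pair touches it), so no matching can be larger.

4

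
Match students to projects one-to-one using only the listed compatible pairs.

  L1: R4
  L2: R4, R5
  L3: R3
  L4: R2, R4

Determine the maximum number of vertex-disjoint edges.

Unit-capacity flow: source→left, listed edges, right→sink; max matching = max flow.
Augmenting path L1→R4 (+1); matched 1.
Augmenting path L2→R5 (+1); matched 2.
Augmenting path L3→R3 (+1); matched 3.
Augmenting path L4→R2 (+1); matched 4.
No augmenting path remains; maximum matching = 4.
König certificate: {L1, L2, L3, L4} is a vertex cover of size 4 (every listed pair touches it), so no matching can be larger.

4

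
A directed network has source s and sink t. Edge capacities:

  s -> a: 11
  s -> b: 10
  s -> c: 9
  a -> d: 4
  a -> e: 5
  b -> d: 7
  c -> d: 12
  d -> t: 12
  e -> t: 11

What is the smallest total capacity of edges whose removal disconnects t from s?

17

Augment s→a→d→t: bottleneck 4, flow now 4.
Augment s→a→e→t: bottleneck 5, flow now 9.
Augment s→b→d→t: bottleneck 7, flow now 16.
Augment s→c→d→t: bottleneck 1, flow now 17.
No augmenting path remains; maximum flow = 17.
By max-flow min-cut, the minimum cut capacity equals the max flow.
In the residual graph, reachable from s: {s, a, b, c, d}.
Min-cut edges: a→e (5), d→t (12); capacity 5 + 12 = 17.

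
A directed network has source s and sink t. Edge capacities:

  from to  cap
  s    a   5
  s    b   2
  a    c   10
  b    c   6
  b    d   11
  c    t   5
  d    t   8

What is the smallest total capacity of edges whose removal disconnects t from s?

7

Augment s→a→c→t: bottleneck 5, flow now 5.
Augment s→b→d→t: bottleneck 2, flow now 7.
No augmenting path remains; maximum flow = 7.
By max-flow min-cut, the minimum cut capacity equals the max flow.
In the residual graph, reachable from s: {s}.
Min-cut edges: s→a (5), s→b (2); capacity 5 + 2 = 7.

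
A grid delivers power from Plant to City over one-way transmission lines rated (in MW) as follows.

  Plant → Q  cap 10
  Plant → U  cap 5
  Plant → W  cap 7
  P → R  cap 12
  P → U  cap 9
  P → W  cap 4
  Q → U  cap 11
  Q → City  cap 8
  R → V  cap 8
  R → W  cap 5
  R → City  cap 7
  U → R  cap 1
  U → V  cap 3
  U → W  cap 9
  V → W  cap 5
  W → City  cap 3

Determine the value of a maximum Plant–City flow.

12

Augment Plant→Q→City: bottleneck 8, flow now 8.
Augment Plant→W→City: bottleneck 3, flow now 11.
Augment Plant→U→R→City: bottleneck 1, flow now 12.
No augmenting path remains; maximum flow = 12.
In the residual graph, reachable from Plant: {Plant, Q, U, V, W}.
Min-cut edges: Q→City (8), U→R (1), W→City (3); capacity 8 + 1 + 3 = 12.
This cut is saturated, so no flow can exceed 12.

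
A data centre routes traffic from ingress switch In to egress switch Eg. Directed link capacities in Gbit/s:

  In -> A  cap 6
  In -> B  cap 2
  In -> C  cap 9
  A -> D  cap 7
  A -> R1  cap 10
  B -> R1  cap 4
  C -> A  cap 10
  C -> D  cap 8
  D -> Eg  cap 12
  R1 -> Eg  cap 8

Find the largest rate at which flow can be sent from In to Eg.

17

Augment In→A→D→Eg: bottleneck 6, flow now 6.
Augment In→B→R1→Eg: bottleneck 2, flow now 8.
Augment In→C→D→Eg: bottleneck 6, flow now 14.
Augment In→C→A→R1→Eg: bottleneck 3, flow now 17.
No augmenting path remains; maximum flow = 17.
In the residual graph, reachable from In: {In}.
Min-cut edges: In→A (6), In→B (2), In→C (9); capacity 6 + 2 + 9 = 17.
This cut is saturated, so no flow can exceed 17.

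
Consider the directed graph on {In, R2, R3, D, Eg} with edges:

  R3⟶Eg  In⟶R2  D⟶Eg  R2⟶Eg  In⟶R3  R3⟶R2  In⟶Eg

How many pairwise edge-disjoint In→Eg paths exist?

Assign every edge capacity 1; by Menger, the answer equals the max flow.
Path In→Eg (+1); total 1.
Path In→R2→Eg (+1); total 2.
Path In→R3→Eg (+1); total 3.
No residual In→Eg path; max flow = 3.
Certifying cut of size 3: {In→Eg, In→R2, In→R3}.

3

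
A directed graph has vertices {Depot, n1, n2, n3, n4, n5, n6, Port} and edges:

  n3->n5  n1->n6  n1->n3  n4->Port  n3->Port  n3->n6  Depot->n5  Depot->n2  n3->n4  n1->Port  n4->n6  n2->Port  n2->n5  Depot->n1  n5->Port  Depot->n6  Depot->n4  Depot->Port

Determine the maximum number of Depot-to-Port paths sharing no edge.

Assign every edge capacity 1; by Menger, the answer equals the max flow.
Path Depot→Port (+1); total 1.
Path Depot→n1→Port (+1); total 2.
Path Depot→n2→Port (+1); total 3.
Path Depot→n4→Port (+1); total 4.
Path Depot→n5→Port (+1); total 5.
No residual Depot→Port path; max flow = 5.
Certifying cut of size 5: {Depot→Port, Depot→n1, Depot→n2, Depot→n4, Depot→n5}.

5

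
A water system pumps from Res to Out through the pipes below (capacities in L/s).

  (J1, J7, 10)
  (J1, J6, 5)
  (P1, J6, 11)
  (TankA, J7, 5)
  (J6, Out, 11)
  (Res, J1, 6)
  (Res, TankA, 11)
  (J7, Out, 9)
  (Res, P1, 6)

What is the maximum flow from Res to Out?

Augment Res→J1→J7→Out: bottleneck 6, flow now 6.
Augment Res→TankA→J7→Out: bottleneck 3, flow now 9.
Augment Res→P1→J6→Out: bottleneck 6, flow now 15.
Augment Res→TankA→J7→J1→J6→Out: bottleneck 2, flow now 17. (uses reverse residual edge)
No augmenting path remains; maximum flow = 17.
In the residual graph, reachable from Res: {Res, TankA}.
Min-cut edges: Res→J1 (6), Res→P1 (6), TankA→J7 (5); capacity 6 + 6 + 5 = 17.
This cut is saturated, so no flow can exceed 17.

17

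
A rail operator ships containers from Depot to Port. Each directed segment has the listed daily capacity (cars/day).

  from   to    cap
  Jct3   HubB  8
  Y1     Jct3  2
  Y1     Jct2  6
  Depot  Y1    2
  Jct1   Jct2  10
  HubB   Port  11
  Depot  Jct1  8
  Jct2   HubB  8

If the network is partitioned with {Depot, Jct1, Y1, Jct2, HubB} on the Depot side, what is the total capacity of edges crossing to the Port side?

13

Edges leaving {Depot, Jct1, Y1, Jct2, HubB}: Y1→Jct3 (2), HubB→Port (11).
Cut capacity = 2 + 11 = 13.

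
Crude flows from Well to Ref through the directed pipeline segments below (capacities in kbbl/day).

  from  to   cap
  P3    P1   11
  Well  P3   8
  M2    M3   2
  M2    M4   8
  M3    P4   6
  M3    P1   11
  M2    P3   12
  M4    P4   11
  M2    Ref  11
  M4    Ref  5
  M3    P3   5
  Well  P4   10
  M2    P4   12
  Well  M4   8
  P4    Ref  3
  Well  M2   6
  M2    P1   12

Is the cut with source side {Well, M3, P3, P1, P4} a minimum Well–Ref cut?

No — its capacity is 17, but the minimum cut has capacity 14.

Given cut capacity: 6 + 8 + 3 = 17.
Augment Well→M2→Ref: bottleneck 6, flow now 6.
Augment Well→M4→Ref: bottleneck 5, flow now 11.
Augment Well→P4→Ref: bottleneck 3, flow now 14.
No augmenting path remains; maximum flow = 14.
In the residual graph, reachable from Well: {Well, M4, P3, P1, P4}.
Min-cut edges: Well→M2 (6), M4→Ref (5), P4→Ref (3); capacity 6 + 5 + 3 = 14.
Cut capacity 17 exceeds the max flow 14, so it is not minimum.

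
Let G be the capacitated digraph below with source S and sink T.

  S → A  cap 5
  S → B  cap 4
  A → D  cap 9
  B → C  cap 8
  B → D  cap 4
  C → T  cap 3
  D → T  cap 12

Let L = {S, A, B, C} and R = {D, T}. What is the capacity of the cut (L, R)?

16

Edges leaving {S, A, B, C}: A→D (9), B→D (4), C→T (3).
Cut capacity = 9 + 4 + 3 = 16.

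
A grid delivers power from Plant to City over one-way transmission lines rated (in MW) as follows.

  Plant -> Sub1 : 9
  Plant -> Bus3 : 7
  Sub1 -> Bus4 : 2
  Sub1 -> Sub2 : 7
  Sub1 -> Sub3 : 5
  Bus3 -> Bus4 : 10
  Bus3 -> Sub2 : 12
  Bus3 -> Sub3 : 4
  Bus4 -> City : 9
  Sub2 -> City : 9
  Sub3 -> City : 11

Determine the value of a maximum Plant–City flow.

Augment Plant→Sub1→Bus4→City: bottleneck 2, flow now 2.
Augment Plant→Sub1→Sub2→City: bottleneck 7, flow now 9.
Augment Plant→Bus3→Bus4→City: bottleneck 7, flow now 16.
No augmenting path remains; maximum flow = 16.
In the residual graph, reachable from Plant: {Plant}.
Min-cut edges: Plant→Sub1 (9), Plant→Bus3 (7); capacity 9 + 7 = 16.
This cut is saturated, so no flow can exceed 16.

16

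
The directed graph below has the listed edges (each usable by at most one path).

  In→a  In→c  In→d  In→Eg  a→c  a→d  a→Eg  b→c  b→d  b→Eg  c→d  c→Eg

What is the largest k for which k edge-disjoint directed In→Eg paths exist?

Assign every edge capacity 1; by Menger, the answer equals the max flow.
Path In→Eg (+1); total 1.
Path In→a→Eg (+1); total 2.
Path In→c→Eg (+1); total 3.
No residual In→Eg path; max flow = 3.
Certifying cut of size 3: {In→Eg, In→a, In→c}.

3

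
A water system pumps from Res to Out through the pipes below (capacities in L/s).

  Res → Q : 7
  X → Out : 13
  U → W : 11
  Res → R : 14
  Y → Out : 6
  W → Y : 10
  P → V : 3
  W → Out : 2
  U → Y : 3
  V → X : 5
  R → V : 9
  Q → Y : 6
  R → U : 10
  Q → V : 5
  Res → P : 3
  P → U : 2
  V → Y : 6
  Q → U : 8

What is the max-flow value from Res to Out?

Augment Res→Q→Y→Out: bottleneck 6, flow now 6.
Augment Res→P→U→W→Out: bottleneck 2, flow now 8.
Augment Res→P→V→X→Out: bottleneck 1, flow now 9.
Augment Res→Q→V→X→Out: bottleneck 1, flow now 10.
Augment Res→R→V→X→Out: bottleneck 3, flow now 13.
No augmenting path remains; maximum flow = 13.
In the residual graph, reachable from Res: {Res, P, Q, R, U, V, W, Y}.
Min-cut edges: V→X (5), W→Out (2), Y→Out (6); capacity 5 + 2 + 6 = 13.
This cut is saturated, so no flow can exceed 13.

13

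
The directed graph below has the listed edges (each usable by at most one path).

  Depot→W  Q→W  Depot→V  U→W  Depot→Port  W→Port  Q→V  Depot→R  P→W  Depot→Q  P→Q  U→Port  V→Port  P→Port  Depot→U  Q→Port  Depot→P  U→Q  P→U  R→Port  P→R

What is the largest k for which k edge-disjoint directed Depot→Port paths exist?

7

Assign every edge capacity 1; by Menger, the answer equals the max flow.
Path Depot→Port (+1); total 1.
Path Depot→P→Port (+1); total 2.
Path Depot→Q→Port (+1); total 3.
Path Depot→R→Port (+1); total 4.
Path Depot→U→Port (+1); total 5.
Path Depot→V→Port (+1); total 6.
Path Depot→W→Port (+1); total 7.
No residual Depot→Port path; max flow = 7.
Certifying cut of size 7: {Depot→P, Depot→Port, Depot→Q, Depot→R, Depot→U, Depot→V, Depot→W}.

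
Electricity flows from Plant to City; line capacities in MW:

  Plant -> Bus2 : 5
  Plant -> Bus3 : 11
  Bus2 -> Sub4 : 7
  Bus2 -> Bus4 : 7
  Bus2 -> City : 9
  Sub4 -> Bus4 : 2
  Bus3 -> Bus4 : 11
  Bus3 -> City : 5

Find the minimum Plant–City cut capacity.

Augment Plant→Bus2→City: bottleneck 5, flow now 5.
Augment Plant→Bus3→City: bottleneck 5, flow now 10.
No augmenting path remains; maximum flow = 10.
By max-flow min-cut, the minimum cut capacity equals the max flow.
In the residual graph, reachable from Plant: {Plant, Bus3, Bus4}.
Min-cut edges: Plant→Bus2 (5), Bus3→City (5); capacity 5 + 5 = 10.

10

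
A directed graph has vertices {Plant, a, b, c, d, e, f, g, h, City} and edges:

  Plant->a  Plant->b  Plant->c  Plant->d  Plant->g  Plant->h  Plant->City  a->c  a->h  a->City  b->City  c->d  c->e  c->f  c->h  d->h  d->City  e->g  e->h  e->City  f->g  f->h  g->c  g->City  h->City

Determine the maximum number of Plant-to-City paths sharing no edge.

7

Assign every edge capacity 1; by Menger, the answer equals the max flow.
Path Plant→City (+1); total 1.
Path Plant→a→City (+1); total 2.
Path Plant→b→City (+1); total 3.
Path Plant→d→City (+1); total 4.
Path Plant→g→City (+1); total 5.
Path Plant→h→City (+1); total 6.
Path Plant→c→e→City (+1); total 7.
No residual Plant→City path; max flow = 7.
Certifying cut of size 7: {Plant→City, Plant→a, Plant→b, Plant→c, Plant→d, Plant→g, Plant→h}.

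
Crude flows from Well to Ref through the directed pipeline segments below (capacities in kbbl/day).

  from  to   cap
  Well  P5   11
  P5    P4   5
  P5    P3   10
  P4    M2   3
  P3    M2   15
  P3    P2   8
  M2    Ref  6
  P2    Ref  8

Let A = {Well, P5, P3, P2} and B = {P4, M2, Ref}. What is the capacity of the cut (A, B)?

Edges leaving {Well, P5, P3, P2}: P5→P4 (5), P3→M2 (15), P2→Ref (8).
Cut capacity = 5 + 15 + 8 = 28.

28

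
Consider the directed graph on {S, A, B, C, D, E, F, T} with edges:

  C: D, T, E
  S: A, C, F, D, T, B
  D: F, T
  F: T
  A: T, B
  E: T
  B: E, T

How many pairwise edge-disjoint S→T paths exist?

Assign every edge capacity 1; by Menger, the answer equals the max flow.
Path S→T (+1); total 1.
Path S→A→T (+1); total 2.
Path S→B→T (+1); total 3.
Path S→C→T (+1); total 4.
Path S→D→T (+1); total 5.
Path S→F→T (+1); total 6.
No residual S→T path; max flow = 6.
Certifying cut of size 6: {S→A, S→B, S→C, S→D, S→F, S→T}.

6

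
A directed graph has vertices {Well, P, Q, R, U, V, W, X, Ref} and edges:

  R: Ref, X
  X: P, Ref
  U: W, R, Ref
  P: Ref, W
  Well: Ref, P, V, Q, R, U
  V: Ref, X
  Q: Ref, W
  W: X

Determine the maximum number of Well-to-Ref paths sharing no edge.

Assign every edge capacity 1; by Menger, the answer equals the max flow.
Path Well→Ref (+1); total 1.
Path Well→P→Ref (+1); total 2.
Path Well→Q→Ref (+1); total 3.
Path Well→R→Ref (+1); total 4.
Path Well→U→Ref (+1); total 5.
Path Well→V→Ref (+1); total 6.
No residual Well→Ref path; max flow = 6.
Certifying cut of size 6: {Well→P, Well→Q, Well→R, Well→Ref, Well→U, Well→V}.

6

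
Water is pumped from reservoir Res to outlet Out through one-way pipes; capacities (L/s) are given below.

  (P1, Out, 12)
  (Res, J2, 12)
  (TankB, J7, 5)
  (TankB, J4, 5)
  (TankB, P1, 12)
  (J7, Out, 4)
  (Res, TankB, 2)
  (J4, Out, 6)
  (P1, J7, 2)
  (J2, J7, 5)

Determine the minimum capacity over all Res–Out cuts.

Augment Res→TankB→J7→Out: bottleneck 2, flow now 2.
Augment Res→J2→J7→Out: bottleneck 2, flow now 4.
Augment Res→J2→J7→TankB→P1→Out: bottleneck 2, flow now 6. (uses reverse residual edge)
No augmenting path remains; maximum flow = 6.
By max-flow min-cut, the minimum cut capacity equals the max flow.
In the residual graph, reachable from Res: {Res, J2, J7}.
Min-cut edges: Res→TankB (2), J7→Out (4); capacity 2 + 4 = 6.

6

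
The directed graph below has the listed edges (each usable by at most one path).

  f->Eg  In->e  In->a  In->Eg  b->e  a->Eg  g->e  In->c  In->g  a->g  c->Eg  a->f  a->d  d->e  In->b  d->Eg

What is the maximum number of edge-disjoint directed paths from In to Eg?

3

Assign every edge capacity 1; by Menger, the answer equals the max flow.
Path In→Eg (+1); total 1.
Path In→a→Eg (+1); total 2.
Path In→c→Eg (+1); total 3.
No residual In→Eg path; max flow = 3.
Certifying cut of size 3: {In→Eg, In→a, In→c}.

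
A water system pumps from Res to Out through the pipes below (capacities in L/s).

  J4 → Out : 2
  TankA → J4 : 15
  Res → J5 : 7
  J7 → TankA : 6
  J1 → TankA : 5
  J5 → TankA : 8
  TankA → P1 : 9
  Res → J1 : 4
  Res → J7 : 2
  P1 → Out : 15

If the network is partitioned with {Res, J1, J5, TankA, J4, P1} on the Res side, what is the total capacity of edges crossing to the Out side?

19

Edges leaving {Res, J1, J5, TankA, J4, P1}: Res→J7 (2), J4→Out (2), P1→Out (15).
Cut capacity = 2 + 2 + 15 = 19.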